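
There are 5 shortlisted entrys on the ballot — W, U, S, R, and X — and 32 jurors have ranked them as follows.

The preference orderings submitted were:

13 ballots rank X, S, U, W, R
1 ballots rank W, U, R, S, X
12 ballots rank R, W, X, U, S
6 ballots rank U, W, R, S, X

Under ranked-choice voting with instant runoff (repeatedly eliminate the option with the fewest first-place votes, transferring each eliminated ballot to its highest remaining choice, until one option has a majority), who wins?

R

Round 1: X 13, R 12, U 6, W 1, S 0. S has the fewest and is eliminated.
Round 2: X 13, R 12, U 6, W 1. W has the fewest and is eliminated.
Round 3: X 13, R 12, U 7. U has the fewest and is eliminated.
Round 4: R 19, X 13. R has a majority.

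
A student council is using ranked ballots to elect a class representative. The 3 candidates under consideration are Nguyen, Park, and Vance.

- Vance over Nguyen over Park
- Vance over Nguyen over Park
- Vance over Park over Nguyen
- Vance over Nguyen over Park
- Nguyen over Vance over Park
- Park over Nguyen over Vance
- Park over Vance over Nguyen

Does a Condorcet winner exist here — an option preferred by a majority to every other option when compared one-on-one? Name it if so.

Vance

Head-to-head results (7 voters total):
Nguyen vs Park: Nguyen wins 4–3.
Nguyen vs Vance: Vance wins 5–2.
Park vs Vance: Vance wins 5–2.
Vance beats each rival — Nguyen (5–2), Park (5–2) — so Vance is the Condorcet winner.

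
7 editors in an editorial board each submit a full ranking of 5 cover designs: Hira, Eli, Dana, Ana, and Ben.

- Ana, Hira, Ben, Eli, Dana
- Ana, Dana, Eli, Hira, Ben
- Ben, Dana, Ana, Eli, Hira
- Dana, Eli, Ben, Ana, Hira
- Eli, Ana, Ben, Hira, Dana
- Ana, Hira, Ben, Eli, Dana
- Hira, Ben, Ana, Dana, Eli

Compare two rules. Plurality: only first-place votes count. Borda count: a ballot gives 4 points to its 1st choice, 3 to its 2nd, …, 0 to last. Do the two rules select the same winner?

Yes

Plurality first-place counts: Hira 1, Eli 1, Dana 1, Ana 3, Ben 1 → Ana.
Borda totals: Hira 12, Eli 12, Dana 11, Ana 20, Ben 15 → Ana.
The two rules agree on Ana.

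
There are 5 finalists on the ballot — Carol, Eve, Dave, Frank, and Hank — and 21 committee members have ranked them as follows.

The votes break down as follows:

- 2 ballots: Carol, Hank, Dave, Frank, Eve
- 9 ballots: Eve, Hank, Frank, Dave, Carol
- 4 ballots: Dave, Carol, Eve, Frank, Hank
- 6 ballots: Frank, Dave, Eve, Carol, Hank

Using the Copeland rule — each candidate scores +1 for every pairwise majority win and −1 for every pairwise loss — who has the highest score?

Pairwise results:
  Carol vs Eve: Eve wins 15–6.
  Carol vs Dave: Dave wins 19–2.
  Carol vs Frank: Frank wins 15–6.
  Carol vs Hank: Carol wins 12–9.
  Eve vs Dave: Dave wins 12–9.
  Eve vs Frank: Eve wins 13–8.
  Eve vs Hank: Eve wins 19–2.
  Dave vs Frank: Frank wins 15–6.
  Dave vs Hank: Hank wins 11–10.
  Frank vs Hank: Hank wins 11–10.
Copeland scores (wins − losses):
  Carol: 1 − 3 = -2
  Eve: 3 − 1 = 2
  Dave: 2 − 2 = 0
  Frank: 2 − 2 = 0
  Hank: 2 − 2 = 0
Eve has the best Copeland score.

Eve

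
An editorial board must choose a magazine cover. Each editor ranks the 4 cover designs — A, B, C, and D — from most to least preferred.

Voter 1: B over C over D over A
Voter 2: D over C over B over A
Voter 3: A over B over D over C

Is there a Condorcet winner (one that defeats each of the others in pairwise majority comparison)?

Yes

Head-to-head results (3 voters total):
A vs B: B wins 2–1.
A vs C: C wins 2–1.
A vs D: D wins 2–1.
B vs C: B wins 2–1.
B vs D: B wins 2–1.
C vs D: D wins 2–1.
B beats each rival — A (2–1), C (2–1), D (2–1) — so B is the Condorcet winner.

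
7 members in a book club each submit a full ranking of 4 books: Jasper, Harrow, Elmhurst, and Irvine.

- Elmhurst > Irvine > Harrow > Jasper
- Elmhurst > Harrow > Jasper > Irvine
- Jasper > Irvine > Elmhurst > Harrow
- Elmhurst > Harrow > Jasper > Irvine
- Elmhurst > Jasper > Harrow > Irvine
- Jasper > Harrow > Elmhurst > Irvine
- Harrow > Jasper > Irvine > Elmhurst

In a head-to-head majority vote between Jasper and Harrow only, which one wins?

Harrow

Ballots ranking Jasper above Harrow: 3.
Ballots ranking Harrow above Jasper: 4.
Harrow wins the head-to-head, 4–3.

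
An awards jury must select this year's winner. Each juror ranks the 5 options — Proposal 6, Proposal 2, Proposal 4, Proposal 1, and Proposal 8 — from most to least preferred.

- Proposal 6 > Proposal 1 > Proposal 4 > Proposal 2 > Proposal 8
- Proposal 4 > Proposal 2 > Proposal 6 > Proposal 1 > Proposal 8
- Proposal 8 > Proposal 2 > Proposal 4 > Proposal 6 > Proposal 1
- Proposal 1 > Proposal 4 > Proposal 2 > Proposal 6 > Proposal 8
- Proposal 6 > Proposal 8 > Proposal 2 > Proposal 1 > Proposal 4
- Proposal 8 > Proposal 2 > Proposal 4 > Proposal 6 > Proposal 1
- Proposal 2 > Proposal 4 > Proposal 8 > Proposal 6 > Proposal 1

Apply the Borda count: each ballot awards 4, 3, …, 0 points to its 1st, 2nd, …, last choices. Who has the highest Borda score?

Borda scores:
  Proposal 6: 4 + 2 + 1 + 1 + 4 + 1 + 1 = 14
  Proposal 2: 1 + 3 + 3 + 2 + 2 + 3 + 4 = 18
  Proposal 4: 2 + 4 + 2 + 3 + 0 + 2 + 3 = 16
  Proposal 1: 3 + 1 + 0 + 4 + 1 + 0 + 0 = 9
  Proposal 8: 0 + 0 + 4 + 0 + 3 + 4 + 2 = 13
Proposal 2 has the highest total.

Proposal 2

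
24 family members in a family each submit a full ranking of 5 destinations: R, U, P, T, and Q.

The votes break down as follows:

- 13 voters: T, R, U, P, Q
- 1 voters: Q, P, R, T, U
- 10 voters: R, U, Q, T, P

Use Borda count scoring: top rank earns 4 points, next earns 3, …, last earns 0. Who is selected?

Borda scores:
  R: 13·3 + 2 + 10·4 = 81
  U: 13·2 + 0 + 10·3 = 56
  P: 13·1 + 3 + 10·0 = 16
  T: 13·4 + 1 + 10·1 = 63
  Q: 13·0 + 4 + 10·2 = 24
R has the highest total.

R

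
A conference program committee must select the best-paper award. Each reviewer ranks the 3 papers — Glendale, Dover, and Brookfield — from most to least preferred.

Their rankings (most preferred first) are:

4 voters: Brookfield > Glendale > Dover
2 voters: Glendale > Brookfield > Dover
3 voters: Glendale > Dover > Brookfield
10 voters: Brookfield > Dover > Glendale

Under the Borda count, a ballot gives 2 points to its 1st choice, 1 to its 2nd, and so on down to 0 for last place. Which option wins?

Borda scores:
  Glendale: 4·1 + 2·2 + 3·2 + 10·0 = 14
  Dover: 4·0 + 2·0 + 3·1 + 10·1 = 13
  Brookfield: 4·2 + 2·1 + 3·0 + 10·2 = 30
Brookfield has the highest total.

Brookfield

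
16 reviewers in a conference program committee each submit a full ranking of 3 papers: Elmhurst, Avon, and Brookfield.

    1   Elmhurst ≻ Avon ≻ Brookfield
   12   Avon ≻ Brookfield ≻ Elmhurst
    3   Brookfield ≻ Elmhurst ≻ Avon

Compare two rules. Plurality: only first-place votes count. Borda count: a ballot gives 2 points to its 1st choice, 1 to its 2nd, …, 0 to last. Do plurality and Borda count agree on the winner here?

Plurality first-place counts: Elmhurst 1, Avon 12, Brookfield 3 → Avon.
Borda totals: Elmhurst 5, Avon 25, Brookfield 18 → Avon.
The two rules agree on Avon.

Yes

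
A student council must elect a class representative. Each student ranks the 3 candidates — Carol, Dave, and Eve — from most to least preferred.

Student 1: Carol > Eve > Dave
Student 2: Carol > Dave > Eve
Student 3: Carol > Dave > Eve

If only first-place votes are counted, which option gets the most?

Carol

First-place vote totals:
  Carol: 3
  Dave: 0
  Eve: 0
Carol has the most first-place votes.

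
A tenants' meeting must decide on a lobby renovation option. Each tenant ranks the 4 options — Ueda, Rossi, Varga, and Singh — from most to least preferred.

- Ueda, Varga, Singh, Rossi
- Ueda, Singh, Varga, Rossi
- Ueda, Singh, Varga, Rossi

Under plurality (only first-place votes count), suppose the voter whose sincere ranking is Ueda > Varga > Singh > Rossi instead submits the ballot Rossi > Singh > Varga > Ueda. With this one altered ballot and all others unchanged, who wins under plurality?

First-place totals with the altered ballot: Ueda 2, Rossi 1, Varga 0, Singh 0.
The winner is unchanged: still Ueda.

Ueda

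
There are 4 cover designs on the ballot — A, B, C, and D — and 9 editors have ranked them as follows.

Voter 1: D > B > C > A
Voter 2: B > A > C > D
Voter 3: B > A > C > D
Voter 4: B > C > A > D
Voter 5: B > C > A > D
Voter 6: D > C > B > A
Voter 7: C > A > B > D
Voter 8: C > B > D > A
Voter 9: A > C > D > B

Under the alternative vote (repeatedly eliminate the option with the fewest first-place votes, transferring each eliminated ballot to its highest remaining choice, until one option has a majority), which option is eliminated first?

Round 1: B 4, C 2, D 2, A 1. A has the fewest and is eliminated.
Round 2: B 4, C 3, D 2. D has the fewest and is eliminated.
Round 3: B 5, C 4. B has a majority.

A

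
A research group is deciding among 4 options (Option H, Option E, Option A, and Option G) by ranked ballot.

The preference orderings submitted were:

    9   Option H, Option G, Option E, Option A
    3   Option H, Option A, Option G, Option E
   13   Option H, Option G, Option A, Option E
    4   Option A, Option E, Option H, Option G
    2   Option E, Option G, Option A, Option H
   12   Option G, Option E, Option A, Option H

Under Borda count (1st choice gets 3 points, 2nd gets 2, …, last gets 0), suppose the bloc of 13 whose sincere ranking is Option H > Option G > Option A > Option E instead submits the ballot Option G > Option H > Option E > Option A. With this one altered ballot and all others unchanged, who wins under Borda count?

Borda totals with the altered ballot: Option H 66, Option E 60, Option A 32, Option G 100.
The winner is unchanged: still Option G.

Option G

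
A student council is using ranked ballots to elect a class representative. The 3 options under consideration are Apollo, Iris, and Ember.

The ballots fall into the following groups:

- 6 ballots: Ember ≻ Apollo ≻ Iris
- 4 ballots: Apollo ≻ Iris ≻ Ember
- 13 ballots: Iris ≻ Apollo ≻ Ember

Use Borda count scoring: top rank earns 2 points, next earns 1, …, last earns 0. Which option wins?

Borda scores:
  Apollo: 6·1 + 4·2 + 13·1 = 27
  Iris: 6·0 + 4·1 + 13·2 = 30
  Ember: 6·2 + 4·0 + 13·0 = 12
Iris has the highest total.

Iris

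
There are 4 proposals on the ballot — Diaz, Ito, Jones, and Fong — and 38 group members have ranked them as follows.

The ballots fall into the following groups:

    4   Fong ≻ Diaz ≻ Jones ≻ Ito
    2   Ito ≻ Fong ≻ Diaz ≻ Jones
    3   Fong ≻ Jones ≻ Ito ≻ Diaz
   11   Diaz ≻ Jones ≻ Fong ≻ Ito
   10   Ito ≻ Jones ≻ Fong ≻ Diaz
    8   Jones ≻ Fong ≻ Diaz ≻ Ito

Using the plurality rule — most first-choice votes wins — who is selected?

Ito

First-place vote totals:
  Diaz: 11
  Ito: 12
  Jones: 8
  Fong: 7
Ito has the most first-place votes.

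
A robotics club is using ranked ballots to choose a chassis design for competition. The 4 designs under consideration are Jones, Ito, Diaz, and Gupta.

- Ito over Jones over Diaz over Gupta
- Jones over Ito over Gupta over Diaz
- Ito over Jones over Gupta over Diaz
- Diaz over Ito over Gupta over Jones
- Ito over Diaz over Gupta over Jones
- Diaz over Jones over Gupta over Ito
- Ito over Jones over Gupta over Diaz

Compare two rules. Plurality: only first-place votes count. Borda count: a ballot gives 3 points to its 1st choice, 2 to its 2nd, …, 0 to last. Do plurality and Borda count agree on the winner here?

Yes

Plurality first-place counts: Jones 1, Ito 4, Diaz 2, Gupta 0 → Ito.
Borda totals: Jones 11, Ito 16, Diaz 9, Gupta 6 → Ito.
The two rules agree on Ito.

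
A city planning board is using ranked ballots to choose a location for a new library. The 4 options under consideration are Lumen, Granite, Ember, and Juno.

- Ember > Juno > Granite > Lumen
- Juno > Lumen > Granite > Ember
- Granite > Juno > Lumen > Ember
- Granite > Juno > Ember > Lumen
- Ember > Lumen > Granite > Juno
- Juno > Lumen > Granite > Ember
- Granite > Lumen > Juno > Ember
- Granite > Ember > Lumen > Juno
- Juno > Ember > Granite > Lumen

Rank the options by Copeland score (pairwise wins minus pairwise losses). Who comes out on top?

Pairwise results:
  Lumen vs Granite: Granite wins 6–3.
  Lumen vs Ember: Ember wins 5–4.
  Lumen vs Juno: Juno wins 6–3.
  Granite vs Ember: Granite wins 6–3.
  Granite vs Juno: Granite wins 5–4.
  Ember vs Juno: Juno wins 6–3.
Copeland scores (wins − losses):
  Lumen: 0 − 3 = -3
  Granite: 3 − 0 = 3
  Ember: 1 − 2 = -1
  Juno: 2 − 1 = 1
Granite has the best Copeland score.

Granite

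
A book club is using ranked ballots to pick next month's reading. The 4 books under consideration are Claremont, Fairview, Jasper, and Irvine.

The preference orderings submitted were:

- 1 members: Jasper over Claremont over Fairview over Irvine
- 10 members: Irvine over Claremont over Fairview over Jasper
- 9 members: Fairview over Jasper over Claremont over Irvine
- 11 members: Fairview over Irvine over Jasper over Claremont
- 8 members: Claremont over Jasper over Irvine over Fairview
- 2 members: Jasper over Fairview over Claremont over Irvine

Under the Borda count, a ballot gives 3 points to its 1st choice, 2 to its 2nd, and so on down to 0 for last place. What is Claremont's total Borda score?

Borda scores:
  Claremont: 2 + 10·2 + 9·1 + 11·0 + 8·3 + 2·1 = 57
  Fairview: 1 + 10·1 + 9·3 + 11·3 + 8·0 + 2·2 = 75
  Jasper: 3 + 10·0 + 9·2 + 11·1 + 8·2 + 2·3 = 54
  Irvine: 0 + 10·3 + 9·0 + 11·2 + 8·1 + 2·0 = 60

57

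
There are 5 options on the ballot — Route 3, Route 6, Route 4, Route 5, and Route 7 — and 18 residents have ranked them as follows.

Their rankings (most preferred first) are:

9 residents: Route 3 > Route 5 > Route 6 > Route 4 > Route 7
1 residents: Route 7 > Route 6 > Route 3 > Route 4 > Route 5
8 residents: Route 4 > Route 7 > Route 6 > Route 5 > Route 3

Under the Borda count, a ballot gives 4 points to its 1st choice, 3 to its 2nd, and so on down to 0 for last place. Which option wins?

Route 4

Borda scores:
  Route 3: 9·4 + 2 + 8·0 = 38
  Route 6: 9·2 + 3 + 8·2 = 37
  Route 4: 9·1 + 1 + 8·4 = 42
  Route 5: 9·3 + 0 + 8·1 = 35
  Route 7: 9·0 + 4 + 8·3 = 28
Route 4 has the highest total.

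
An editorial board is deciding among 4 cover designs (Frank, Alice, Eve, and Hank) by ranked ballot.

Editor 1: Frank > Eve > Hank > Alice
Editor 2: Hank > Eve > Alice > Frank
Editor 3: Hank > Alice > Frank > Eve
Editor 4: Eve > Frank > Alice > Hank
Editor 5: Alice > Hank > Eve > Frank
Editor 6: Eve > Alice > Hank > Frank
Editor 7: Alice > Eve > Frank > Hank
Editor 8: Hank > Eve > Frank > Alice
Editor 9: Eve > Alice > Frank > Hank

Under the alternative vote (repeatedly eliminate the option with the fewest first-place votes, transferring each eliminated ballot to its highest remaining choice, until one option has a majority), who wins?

Eve

Round 1: Eve 3, Hank 3, Alice 2, Frank 1. Frank has the fewest and is eliminated.
Round 2: Eve 4, Hank 3, Alice 2. Alice has the fewest and is eliminated.
Round 3: Eve 5, Hank 4. Eve has a majority.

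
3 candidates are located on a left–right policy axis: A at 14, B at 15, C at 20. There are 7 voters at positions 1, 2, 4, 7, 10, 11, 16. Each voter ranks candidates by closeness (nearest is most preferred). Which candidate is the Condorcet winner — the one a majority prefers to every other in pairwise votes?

A

With single-peaked preferences on a line, the Condorcet winner is the candidate closest to the median voter.
The median voter (position 7) is closest to A at 14.
Check: A vs C — voters closer to A: 7 of 7.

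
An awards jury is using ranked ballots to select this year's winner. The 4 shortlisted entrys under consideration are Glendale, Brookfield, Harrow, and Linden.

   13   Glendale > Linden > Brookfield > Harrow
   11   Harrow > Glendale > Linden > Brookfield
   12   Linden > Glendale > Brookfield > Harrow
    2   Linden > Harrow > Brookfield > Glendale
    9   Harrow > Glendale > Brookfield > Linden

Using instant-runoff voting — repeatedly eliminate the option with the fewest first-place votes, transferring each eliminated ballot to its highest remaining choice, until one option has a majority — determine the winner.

Linden

Round 1: Harrow 20, Linden 14, Glendale 13, Brookfield 0. Brookfield has the fewest and is eliminated.
Round 2: Harrow 20, Linden 14, Glendale 13. Glendale has the fewest and is eliminated.
Round 3: Linden 27, Harrow 20. Linden has a majority.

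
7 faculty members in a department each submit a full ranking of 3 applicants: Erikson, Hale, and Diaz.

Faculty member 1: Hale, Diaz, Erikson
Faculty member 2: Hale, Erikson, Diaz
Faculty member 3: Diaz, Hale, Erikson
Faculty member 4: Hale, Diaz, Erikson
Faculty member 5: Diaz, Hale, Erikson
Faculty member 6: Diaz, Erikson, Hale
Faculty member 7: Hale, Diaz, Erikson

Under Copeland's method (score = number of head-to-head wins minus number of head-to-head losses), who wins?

Hale

Pairwise results:
  Erikson vs Hale: Hale wins 6–1.
  Erikson vs Diaz: Diaz wins 6–1.
  Hale vs Diaz: Hale wins 4–3.
Copeland scores (wins − losses):
  Erikson: 0 − 2 = -2
  Hale: 2 − 0 = 2
  Diaz: 1 − 1 = 0
Hale has the best Copeland score.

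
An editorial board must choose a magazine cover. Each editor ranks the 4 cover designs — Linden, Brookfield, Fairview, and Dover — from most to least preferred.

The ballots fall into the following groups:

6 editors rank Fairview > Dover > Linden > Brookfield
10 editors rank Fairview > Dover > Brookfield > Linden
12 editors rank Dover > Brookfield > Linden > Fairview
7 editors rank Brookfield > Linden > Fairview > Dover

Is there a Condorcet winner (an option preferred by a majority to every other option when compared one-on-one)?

Head-to-head results (35 voters total):
Linden vs Brookfield: Brookfield wins 29–6.
Linden vs Fairview: Linden wins 19–16.
Linden vs Dover: Dover wins 28–7.
Brookfield vs Fairview: Brookfield wins 19–16.
Brookfield vs Dover: Dover wins 28–7.
Fairview vs Dover: Fairview wins 23–12.
No candidate beats all others: Linden beats Fairview beats Dover beats Linden, a majority cycle.

No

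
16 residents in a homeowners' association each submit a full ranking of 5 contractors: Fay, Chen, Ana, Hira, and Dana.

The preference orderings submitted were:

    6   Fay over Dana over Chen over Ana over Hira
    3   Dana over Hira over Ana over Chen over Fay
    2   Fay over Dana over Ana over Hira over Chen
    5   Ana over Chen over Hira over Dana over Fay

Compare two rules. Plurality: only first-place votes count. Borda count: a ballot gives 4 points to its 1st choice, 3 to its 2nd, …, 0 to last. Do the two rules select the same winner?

Plurality first-place counts: Fay 8, Chen 0, Ana 5, Hira 0, Dana 3 → Fay.
Borda totals: Fay 32, Chen 30, Ana 36, Hira 21, Dana 41 → Dana.
The two rules disagree: plurality picks Fay, Borda picks Dana.

No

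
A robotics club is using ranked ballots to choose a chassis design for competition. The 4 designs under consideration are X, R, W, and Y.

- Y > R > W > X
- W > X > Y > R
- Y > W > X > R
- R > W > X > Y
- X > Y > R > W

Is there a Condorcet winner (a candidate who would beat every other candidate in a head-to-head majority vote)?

No

Head-to-head results (5 voters total):
X vs R: X wins 3–2.
X vs W: W wins 4–1.
X vs Y: X wins 3–2.
R vs W: R wins 3–2.
R vs Y: Y wins 4–1.
W vs Y: Y wins 3–2.
No candidate beats all others: X beats R beats W beats X, a majority cycle.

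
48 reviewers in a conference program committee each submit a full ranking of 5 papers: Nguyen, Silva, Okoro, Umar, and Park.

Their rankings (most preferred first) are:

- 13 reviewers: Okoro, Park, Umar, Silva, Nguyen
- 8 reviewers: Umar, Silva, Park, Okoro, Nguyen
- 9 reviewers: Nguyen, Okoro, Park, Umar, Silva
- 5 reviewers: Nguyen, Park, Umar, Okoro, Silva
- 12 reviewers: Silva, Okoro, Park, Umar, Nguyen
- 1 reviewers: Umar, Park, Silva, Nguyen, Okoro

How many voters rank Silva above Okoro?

21

Ballots ranking Silva above Okoro: 8+12+1 = 21.
Ballots ranking Okoro above Silva: 13+9+5 = 27.
So 21 of 48 voters prefer Silva to Okoro.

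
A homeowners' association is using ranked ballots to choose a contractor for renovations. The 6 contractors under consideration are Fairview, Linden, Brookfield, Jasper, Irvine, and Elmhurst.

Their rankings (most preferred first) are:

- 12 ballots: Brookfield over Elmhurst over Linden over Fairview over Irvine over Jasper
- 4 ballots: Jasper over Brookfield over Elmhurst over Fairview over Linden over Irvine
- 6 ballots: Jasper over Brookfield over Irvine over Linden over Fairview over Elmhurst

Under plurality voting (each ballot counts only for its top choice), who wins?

First-place vote totals:
  Fairview: 0
  Linden: 0
  Brookfield: 12
  Jasper: 10
  Irvine: 0
  Elmhurst: 0
Brookfield has the most first-place votes.

Brookfield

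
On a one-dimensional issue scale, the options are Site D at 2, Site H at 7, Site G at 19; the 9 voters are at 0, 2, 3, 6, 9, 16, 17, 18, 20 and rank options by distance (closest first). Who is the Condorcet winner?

Site H

With single-peaked preferences on a line, the Condorcet winner is the candidate closest to the median voter.
The median voter (position 9) is closest to Site H at 7.
Check: Site H vs Site G — voters closer to Site H: 5 of 9.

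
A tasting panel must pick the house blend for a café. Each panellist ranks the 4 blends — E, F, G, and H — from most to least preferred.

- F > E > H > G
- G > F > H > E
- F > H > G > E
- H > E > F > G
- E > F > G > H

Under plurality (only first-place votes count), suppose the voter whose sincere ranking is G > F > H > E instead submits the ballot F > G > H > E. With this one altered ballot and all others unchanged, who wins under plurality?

F

First-place totals with the altered ballot: E 1, F 3, G 0, H 1.
The winner is unchanged: still F.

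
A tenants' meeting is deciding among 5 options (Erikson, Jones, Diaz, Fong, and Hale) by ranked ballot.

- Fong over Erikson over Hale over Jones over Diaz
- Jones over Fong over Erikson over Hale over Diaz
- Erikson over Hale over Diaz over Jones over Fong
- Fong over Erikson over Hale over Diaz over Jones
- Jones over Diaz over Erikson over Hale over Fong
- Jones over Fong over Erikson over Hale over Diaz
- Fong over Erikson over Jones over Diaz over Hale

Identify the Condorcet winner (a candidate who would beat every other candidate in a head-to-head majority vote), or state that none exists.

Head-to-head results (7 voters total):
Erikson vs Jones: Erikson wins 4–3.
Erikson vs Diaz: Erikson wins 6–1.
Erikson vs Fong: Fong wins 5–2.
Erikson vs Hale: Erikson wins 7–0.
Jones vs Diaz: Jones wins 5–2.
Jones vs Fong: Jones wins 4–3.
Jones vs Hale: Jones wins 4–3.
Diaz vs Fong: Fong wins 5–2.
Diaz vs Hale: Hale wins 5–2.
Fong vs Hale: Fong wins 5–2.
No candidate beats all others: Erikson beats Jones beats Fong beats Erikson, a majority cycle.

No Condorcet winner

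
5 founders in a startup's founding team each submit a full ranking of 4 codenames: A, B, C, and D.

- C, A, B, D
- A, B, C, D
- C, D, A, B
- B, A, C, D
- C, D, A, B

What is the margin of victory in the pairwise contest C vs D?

Ballots ranking C above D: 5.
Ballots ranking D above C: 0.
C wins 5–0, a margin of 5.

5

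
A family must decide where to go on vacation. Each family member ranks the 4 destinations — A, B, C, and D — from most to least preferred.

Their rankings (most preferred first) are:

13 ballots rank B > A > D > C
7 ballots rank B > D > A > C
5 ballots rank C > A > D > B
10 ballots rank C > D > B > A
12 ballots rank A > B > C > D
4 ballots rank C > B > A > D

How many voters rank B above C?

32

Ballots ranking B above C: 13+7+12 = 32.
Ballots ranking C above B: 5+10+4 = 19.
So 32 of 51 voters prefer B to C.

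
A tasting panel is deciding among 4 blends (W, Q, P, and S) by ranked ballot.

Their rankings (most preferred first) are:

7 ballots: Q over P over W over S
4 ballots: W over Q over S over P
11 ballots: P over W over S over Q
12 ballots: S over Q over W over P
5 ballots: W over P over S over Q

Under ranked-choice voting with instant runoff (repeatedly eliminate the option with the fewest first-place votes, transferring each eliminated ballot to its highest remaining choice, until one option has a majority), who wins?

P

Round 1: S 12, P 11, W 9, Q 7. Q has the fewest and is eliminated.
Round 2: P 18, S 12, W 9. W has the fewest and is eliminated.
Round 3: P 23, S 16. P has a majority.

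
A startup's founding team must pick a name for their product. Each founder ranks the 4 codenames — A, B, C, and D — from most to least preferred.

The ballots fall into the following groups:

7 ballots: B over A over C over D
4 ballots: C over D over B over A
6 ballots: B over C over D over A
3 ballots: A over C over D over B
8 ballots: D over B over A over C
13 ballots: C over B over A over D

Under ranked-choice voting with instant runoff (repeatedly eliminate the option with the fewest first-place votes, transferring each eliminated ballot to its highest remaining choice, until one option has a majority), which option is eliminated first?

Round 1: C 17, B 13, D 8, A 3. A has the fewest and is eliminated.
Round 2: C 20, B 13, D 8. D has the fewest and is eliminated.
Round 3: B 21, C 20. B has a majority.

A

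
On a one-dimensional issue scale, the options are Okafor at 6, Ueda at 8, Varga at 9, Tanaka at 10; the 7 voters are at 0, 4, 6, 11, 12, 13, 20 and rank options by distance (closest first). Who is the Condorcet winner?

Tanaka

With single-peaked preferences on a line, the Condorcet winner is the candidate closest to the median voter.
The median voter (position 11) is closest to Tanaka at 10.
Check: Tanaka vs Okafor — voters closer to Tanaka: 4 of 7.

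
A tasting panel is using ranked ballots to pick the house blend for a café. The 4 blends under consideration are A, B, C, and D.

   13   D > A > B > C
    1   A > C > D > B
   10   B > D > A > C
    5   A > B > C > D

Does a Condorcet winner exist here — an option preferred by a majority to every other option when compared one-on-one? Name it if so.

Head-to-head results (29 voters total):
A vs B: A wins 19–10.
A vs C: A wins 29–0.
A vs D: D wins 23–6.
B vs C: B wins 28–1.
B vs D: B wins 15–14.
C vs D: D wins 23–6.
No candidate beats all others: A beats B beats D beats A, a majority cycle.

No Condorcet winner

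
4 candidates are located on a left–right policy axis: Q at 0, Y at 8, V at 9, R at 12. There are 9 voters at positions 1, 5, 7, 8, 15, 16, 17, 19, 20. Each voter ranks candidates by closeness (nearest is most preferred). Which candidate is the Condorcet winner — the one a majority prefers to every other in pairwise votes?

R

With single-peaked preferences on a line, the Condorcet winner is the candidate closest to the median voter.
The median voter (position 15) is closest to R at 12.
Check: R vs V — voters closer to R: 5 of 9.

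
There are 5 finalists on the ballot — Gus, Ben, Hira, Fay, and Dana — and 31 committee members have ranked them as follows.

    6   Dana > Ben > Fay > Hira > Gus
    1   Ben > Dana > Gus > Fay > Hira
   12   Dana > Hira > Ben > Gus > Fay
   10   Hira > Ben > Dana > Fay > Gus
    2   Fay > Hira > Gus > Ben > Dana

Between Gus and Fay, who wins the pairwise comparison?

Fay

Ballots ranking Gus above Fay: 1+12 = 13.
Ballots ranking Fay above Gus: 6+10+2 = 18.
Fay wins the head-to-head, 18–13.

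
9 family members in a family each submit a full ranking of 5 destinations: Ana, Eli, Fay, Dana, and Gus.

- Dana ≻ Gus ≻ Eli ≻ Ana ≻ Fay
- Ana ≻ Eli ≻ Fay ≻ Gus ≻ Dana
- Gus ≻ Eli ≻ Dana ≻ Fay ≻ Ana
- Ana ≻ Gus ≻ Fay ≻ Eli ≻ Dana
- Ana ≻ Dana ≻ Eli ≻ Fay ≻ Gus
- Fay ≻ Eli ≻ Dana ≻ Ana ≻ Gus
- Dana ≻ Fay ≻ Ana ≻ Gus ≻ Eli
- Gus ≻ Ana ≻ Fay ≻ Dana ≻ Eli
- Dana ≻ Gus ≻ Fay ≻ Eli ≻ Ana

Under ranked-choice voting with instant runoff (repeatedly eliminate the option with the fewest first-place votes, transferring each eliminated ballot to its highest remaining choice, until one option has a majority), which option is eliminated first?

Round 1: Ana 3, Dana 3, Gus 2, Fay 1, Eli 0. Eli has the fewest and is eliminated.
Round 2: Ana 3, Dana 3, Gus 2, Fay 1. Fay has the fewest and is eliminated.
Round 3: Dana 4, Ana 3, Gus 2. Gus has the fewest and is eliminated.
Round 4: Dana 5, Ana 4. Dana has a majority.

Eli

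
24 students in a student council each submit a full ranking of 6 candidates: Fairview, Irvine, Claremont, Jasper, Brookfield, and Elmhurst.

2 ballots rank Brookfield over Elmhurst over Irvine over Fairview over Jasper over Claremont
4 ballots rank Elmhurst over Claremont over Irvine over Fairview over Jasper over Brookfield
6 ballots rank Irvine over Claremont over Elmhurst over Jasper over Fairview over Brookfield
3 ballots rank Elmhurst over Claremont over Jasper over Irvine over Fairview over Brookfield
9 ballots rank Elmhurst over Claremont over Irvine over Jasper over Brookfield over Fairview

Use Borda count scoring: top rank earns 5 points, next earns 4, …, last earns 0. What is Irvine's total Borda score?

Borda scores:
  Fairview: 2·2 + 4·2 + 6·1 + 3·1 + 9·0 = 21
  Irvine: 2·3 + 4·3 + 6·5 + 3·2 + 9·3 = 81
  Claremont: 2·0 + 4·4 + 6·4 + 3·4 + 9·4 = 88
  Jasper: 2·1 + 4·1 + 6·2 + 3·3 + 9·2 = 45
  Brookfield: 2·5 + 4·0 + 6·0 + 3·0 + 9·1 = 19
  Elmhurst: 2·4 + 4·5 + 6·3 + 3·5 + 9·5 = 106

81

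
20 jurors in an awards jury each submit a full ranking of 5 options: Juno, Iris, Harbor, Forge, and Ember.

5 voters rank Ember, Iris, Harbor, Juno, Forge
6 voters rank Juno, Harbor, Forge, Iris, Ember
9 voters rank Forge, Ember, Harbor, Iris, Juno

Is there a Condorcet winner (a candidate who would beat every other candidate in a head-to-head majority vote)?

Head-to-head results (20 voters total):
Juno vs Iris: Iris wins 14–6.
Juno vs Harbor: Harbor wins 14–6.
Juno vs Forge: Juno wins 11–9.
Juno vs Ember: Ember wins 14–6.
Iris vs Harbor: Harbor wins 15–5.
Iris vs Forge: Forge wins 15–5.
Iris vs Ember: Ember wins 14–6.
Harbor vs Forge: Harbor wins 11–9.
Harbor vs Ember: Ember wins 14–6.
Forge vs Ember: Forge wins 15–5.
No candidate beats all others: Juno beats Forge beats Iris beats Juno, a majority cycle.

No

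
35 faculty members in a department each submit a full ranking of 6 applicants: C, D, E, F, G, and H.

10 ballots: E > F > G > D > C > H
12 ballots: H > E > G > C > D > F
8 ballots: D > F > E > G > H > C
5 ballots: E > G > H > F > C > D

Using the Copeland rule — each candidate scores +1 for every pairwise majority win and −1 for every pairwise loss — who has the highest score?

E

Pairwise results:
  C vs D: D wins 18–17.
  C vs E: E wins 35–0.
  C vs F: F wins 23–12.
  C vs G: G wins 35–0.
  C vs H: H wins 25–10.
  D vs E: E wins 27–8.
  D vs F: D wins 20–15.
  D vs G: G wins 27–8.
  D vs H: D wins 18–17.
  E vs F: E wins 27–8.
  E vs G: E wins 35–0.
  E vs H: E wins 23–12.
  F vs G: F wins 18–17.
  F vs H: F wins 18–17.
  G vs H: G wins 23–12.
Copeland scores (wins − losses):
  C: 0 − 5 = -5
  D: 3 − 2 = 1
  E: 5 − 0 = 5
  F: 3 − 2 = 1
  G: 3 − 2 = 1
  H: 1 − 4 = -3
E has the best Copeland score.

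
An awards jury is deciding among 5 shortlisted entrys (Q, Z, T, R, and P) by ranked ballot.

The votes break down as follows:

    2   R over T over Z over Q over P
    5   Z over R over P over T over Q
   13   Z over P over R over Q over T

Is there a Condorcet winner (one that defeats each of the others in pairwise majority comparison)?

Head-to-head results (20 voters total):
Q vs Z: Z wins 20–0.
Q vs T: Q wins 13–7.
Q vs R: R wins 20–0.
Q vs P: P wins 18–2.
Z vs T: Z wins 18–2.
Z vs R: Z wins 18–2.
Z vs P: Z wins 20–0.
T vs R: R wins 20–0.
T vs P: P wins 18–2.
R vs P: P wins 13–7.
Z beats each rival — Q (20–0), T (18–2), R (18–2), P (20–0) — so Z is the Condorcet winner.

Yes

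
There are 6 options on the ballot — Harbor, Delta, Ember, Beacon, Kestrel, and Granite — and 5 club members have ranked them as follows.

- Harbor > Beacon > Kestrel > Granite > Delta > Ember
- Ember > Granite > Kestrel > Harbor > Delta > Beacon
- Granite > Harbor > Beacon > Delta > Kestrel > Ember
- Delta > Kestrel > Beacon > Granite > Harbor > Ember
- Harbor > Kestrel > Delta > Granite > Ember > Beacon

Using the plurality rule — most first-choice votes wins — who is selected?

First-place vote totals:
  Harbor: 2
  Delta: 1
  Ember: 1
  Beacon: 0
  Kestrel: 0
  Granite: 1
Harbor has the most first-place votes.

Harbor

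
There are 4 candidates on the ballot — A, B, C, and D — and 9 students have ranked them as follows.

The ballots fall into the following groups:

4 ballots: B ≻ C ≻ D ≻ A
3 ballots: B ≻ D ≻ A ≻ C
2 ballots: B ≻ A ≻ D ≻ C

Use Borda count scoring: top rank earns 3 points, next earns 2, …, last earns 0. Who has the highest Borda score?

B

Borda scores:
  A: 4·0 + 3·1 + 2·2 = 7
  B: 4·3 + 3·3 + 2·3 = 27
  C: 4·2 + 3·0 + 2·0 = 8
  D: 4·1 + 3·2 + 2·1 = 12
B has the highest total.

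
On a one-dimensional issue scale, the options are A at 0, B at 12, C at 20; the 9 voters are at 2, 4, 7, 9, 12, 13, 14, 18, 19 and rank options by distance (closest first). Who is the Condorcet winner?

With single-peaked preferences on a line, the Condorcet winner is the candidate closest to the median voter.
The median voter (position 12) is closest to B at 12.
Check: B vs C — voters closer to B: 7 of 9.

B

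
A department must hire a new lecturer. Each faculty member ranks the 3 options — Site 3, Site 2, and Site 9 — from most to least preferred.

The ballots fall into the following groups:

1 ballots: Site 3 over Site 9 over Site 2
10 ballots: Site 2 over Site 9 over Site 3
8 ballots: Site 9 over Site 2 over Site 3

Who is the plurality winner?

First-place vote totals:
  Site 3: 1
  Site 2: 10
  Site 9: 8
Site 2 has the most first-place votes.

Site 2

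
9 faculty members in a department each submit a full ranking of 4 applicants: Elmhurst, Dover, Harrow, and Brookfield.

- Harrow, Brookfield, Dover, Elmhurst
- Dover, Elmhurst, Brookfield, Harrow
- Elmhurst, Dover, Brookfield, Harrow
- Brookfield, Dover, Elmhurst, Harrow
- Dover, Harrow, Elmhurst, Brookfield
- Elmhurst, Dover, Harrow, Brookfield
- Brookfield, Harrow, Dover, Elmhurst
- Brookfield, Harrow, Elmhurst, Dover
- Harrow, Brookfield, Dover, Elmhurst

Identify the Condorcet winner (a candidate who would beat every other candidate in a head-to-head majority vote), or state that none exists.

Head-to-head results (9 voters total):
Elmhurst vs Dover: Dover wins 6–3.
Elmhurst vs Harrow: Harrow wins 5–4.
Elmhurst vs Brookfield: Brookfield wins 5–4.
Dover vs Harrow: Dover wins 5–4.
Dover vs Brookfield: Brookfield wins 5–4.
Harrow vs Brookfield: Brookfield wins 5–4.
Brookfield beats each rival — Elmhurst (5–4), Dover (5–4), Harrow (5–4) — so Brookfield is the Condorcet winner.

Brookfield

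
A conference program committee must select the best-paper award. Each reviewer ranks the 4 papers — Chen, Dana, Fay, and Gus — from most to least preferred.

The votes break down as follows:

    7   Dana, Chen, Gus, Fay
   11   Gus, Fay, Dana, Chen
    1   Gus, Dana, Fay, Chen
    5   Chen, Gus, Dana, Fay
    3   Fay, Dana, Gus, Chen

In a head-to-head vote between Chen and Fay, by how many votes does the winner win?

3

Ballots ranking Chen above Fay: 7+5 = 12.
Ballots ranking Fay above Chen: 11+1+3 = 15.
Fay wins 15–12, a margin of 3.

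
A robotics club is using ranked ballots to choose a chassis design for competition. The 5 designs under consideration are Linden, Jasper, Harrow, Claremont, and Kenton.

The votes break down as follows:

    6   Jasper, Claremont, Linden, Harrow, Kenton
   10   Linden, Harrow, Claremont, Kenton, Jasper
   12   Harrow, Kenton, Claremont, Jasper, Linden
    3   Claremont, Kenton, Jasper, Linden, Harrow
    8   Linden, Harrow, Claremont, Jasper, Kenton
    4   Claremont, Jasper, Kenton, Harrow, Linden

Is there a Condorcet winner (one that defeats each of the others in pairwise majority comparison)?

Head-to-head results (43 voters total):
Linden vs Jasper: Jasper wins 25–18.
Linden vs Harrow: Linden wins 27–16.
Linden vs Claremont: Claremont wins 25–18.
Linden vs Kenton: Linden wins 24–19.
Jasper vs Harrow: Harrow wins 30–13.
Jasper vs Claremont: Claremont wins 37–6.
Jasper vs Kenton: Kenton wins 25–18.
Harrow vs Claremont: Harrow wins 30–13.
Harrow vs Kenton: Harrow wins 36–7.
Claremont vs Kenton: Claremont wins 31–12.
No candidate beats all others: Linden beats Harrow beats Jasper beats Linden, a majority cycle.

No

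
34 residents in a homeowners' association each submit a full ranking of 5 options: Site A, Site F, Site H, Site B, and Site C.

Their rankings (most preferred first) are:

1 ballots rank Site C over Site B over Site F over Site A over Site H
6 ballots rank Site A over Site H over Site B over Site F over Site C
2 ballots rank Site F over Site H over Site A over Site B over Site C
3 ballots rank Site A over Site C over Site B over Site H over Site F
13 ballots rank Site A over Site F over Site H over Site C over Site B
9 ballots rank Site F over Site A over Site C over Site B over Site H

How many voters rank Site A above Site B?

33

Ballots ranking Site A above Site B: 6+2+3+13+9 = 33.
Ballots ranking Site B above Site A: 1.
So 33 of 34 voters prefer Site A to Site B.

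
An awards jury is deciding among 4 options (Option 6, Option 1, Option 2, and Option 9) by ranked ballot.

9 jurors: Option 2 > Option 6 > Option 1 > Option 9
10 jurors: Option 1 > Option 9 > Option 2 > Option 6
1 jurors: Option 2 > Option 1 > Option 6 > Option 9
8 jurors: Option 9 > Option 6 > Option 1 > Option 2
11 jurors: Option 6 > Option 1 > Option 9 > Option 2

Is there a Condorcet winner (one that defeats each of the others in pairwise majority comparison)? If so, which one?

None — there is no Condorcet winner

Head-to-head results (39 voters total):
Option 6 vs Option 1: Option 6 wins 28–11.
Option 6 vs Option 2: Option 2 wins 20–19.
Option 6 vs Option 9: Option 6 wins 21–18.
Option 1 vs Option 2: Option 1 wins 29–10.
Option 1 vs Option 9: Option 1 wins 31–8.
Option 2 vs Option 9: Option 9 wins 29–10.
No candidate beats all others: Option 6 beats Option 1 beats Option 2 beats Option 6, a majority cycle.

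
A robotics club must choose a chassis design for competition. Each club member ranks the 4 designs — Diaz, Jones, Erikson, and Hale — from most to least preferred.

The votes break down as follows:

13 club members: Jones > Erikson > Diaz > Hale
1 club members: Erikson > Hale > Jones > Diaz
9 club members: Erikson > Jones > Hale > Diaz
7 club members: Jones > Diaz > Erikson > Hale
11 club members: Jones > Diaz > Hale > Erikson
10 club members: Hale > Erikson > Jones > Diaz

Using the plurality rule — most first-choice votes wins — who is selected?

Jones

First-place vote totals:
  Diaz: 0
  Jones: 31
  Erikson: 10
  Hale: 10
Jones has the most first-place votes.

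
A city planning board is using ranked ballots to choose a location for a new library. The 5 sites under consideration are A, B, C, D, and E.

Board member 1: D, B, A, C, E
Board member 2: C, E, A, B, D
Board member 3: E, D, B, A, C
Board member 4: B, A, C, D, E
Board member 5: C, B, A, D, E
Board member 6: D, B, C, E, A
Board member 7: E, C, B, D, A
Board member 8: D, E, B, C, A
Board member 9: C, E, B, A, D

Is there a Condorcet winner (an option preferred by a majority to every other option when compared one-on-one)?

No

Head-to-head results (9 voters total):
A vs B: B wins 8–1.
A vs C: C wins 6–3.
A vs D: D wins 5–4.
A vs E: E wins 6–3.
B vs C: B wins 5–4.
B vs D: B wins 5–4.
B vs E: E wins 5–4.
C vs D: C wins 5–4.
C vs E: C wins 6–3.
D vs E: D wins 5–4.
No candidate beats all others: B beats C beats E beats B, a majority cycle.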